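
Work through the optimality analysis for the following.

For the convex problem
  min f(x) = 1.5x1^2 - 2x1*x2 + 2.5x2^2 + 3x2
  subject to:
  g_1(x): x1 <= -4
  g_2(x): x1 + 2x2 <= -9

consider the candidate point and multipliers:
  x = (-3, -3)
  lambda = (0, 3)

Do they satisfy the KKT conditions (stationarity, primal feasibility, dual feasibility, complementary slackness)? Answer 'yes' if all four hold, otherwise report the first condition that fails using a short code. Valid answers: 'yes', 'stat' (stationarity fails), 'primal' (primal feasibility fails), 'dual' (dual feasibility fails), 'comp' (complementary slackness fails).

Gradient of f: grad f(x) = Q x + c = (-3, -6)
Constraint values g_i(x) = a_i^T x - b_i:
  g_1((-3, -3)) = 1
  g_2((-3, -3)) = 0
Stationarity residual: grad f(x) + sum_i lambda_i a_i = (0, 0)
  -> stationarity OK
Primal feasibility (all g_i <= 0): FAILS
Dual feasibility (all lambda_i >= 0): OK
Complementary slackness (lambda_i * g_i(x) = 0 for all i): OK

Verdict: the first failing condition is primal_feasibility -> primal.

primal


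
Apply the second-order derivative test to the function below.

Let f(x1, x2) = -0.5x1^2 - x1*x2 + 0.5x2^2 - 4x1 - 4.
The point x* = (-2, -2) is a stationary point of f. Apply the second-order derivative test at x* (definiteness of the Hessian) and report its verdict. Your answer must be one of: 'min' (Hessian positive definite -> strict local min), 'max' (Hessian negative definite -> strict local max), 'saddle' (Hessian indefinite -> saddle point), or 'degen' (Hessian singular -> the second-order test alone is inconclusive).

Compute the Hessian H = grad^2 f:
  H = [[-1, -1], [-1, 1]]
Verify stationarity: grad f(x*) = H x* + g = (0, 0).
Eigenvalues of H: -1.4142, 1.4142.
Eigenvalues have mixed signs, so H is indefinite -> x* is a saddle point.

saddle


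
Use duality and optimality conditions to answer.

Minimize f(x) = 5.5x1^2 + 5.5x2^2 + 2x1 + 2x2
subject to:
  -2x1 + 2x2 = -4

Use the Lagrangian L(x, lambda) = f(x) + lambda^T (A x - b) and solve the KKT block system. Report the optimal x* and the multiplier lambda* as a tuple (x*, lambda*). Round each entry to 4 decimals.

Form the Lagrangian:
  L(x, lambda) = (1/2) x^T Q x + c^T x + lambda^T (A x - b)
Stationarity (grad_x L = 0): Q x + c + A^T lambda = 0.
Primal feasibility: A x = b.

This gives the KKT block system:
  [ Q   A^T ] [ x     ]   [-c ]
  [ A    0  ] [ lambda ] = [ b ]

Solving the linear system:
  x*      = (0.8182, -1.1818)
  lambda* = (5.5)
  f(x*)   = 10.6364

x* = (0.8182, -1.1818), lambda* = (5.5)


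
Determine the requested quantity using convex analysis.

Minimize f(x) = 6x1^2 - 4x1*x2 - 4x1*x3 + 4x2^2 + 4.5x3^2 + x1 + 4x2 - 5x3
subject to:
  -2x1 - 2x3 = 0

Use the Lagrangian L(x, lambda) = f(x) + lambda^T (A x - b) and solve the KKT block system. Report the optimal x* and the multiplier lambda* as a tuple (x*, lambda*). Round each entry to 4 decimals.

Form the Lagrangian:
  L(x, lambda) = (1/2) x^T Q x + c^T x + lambda^T (A x - b)
Stationarity (grad_x L = 0): Q x + c + A^T lambda = 0.
Primal feasibility: A x = b.

This gives the KKT block system:
  [ Q   A^T ] [ x     ]   [-c ]
  [ A    0  ] [ lambda ] = [ b ]

Solving the linear system:
  x*      = (-0.2963, -0.6481, 0.2963)
  lambda* = (-0.5741)
  f(x*)   = -2.1852

x* = (-0.2963, -0.6481, 0.2963), lambda* = (-0.5741)


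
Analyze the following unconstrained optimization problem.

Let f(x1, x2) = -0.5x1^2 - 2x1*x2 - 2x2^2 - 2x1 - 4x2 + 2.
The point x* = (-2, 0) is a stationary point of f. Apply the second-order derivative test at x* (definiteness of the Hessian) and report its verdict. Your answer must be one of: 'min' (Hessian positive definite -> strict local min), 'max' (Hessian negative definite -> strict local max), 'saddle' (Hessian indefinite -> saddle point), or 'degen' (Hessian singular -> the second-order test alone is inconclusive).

Compute the Hessian H = grad^2 f:
  H = [[-1, -2], [-2, -4]]
Verify stationarity: grad f(x*) = H x* + g = (0, 0).
Eigenvalues of H: -5, 0.
H has a zero eigenvalue (singular; negative semidefinite but not definite), so H is neither positive definite, negative definite, nor indefinite. The second-order test alone is inconclusive -> degen.
(Indeed, f is constant along the null direction of H through x*, so x* is not a strict local extremum.)

degen


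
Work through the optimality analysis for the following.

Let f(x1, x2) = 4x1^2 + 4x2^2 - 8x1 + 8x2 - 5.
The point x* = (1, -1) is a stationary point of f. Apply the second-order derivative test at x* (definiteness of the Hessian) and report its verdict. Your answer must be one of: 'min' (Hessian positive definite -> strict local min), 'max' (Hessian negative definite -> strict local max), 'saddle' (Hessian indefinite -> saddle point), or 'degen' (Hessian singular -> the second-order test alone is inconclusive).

Compute the Hessian H = grad^2 f:
  H = [[8, 0], [0, 8]]
Verify stationarity: grad f(x*) = H x* + g = (0, 0).
Eigenvalues of H: 8, 8.
Both eigenvalues > 0, so H is positive definite -> x* is a strict local min.

min


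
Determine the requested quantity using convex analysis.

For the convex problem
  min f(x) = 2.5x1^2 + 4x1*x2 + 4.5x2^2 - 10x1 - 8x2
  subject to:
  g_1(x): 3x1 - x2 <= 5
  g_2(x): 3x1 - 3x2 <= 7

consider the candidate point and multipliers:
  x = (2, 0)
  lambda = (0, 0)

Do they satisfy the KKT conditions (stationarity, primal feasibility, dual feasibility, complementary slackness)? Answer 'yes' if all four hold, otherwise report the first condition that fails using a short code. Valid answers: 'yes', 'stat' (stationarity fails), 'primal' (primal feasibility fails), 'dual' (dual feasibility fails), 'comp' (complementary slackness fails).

Gradient of f: grad f(x) = Q x + c = (0, 0)
Constraint values g_i(x) = a_i^T x - b_i:
  g_1((2, 0)) = 1
  g_2((2, 0)) = -1
Stationarity residual: grad f(x) + sum_i lambda_i a_i = (0, 0)
  -> stationarity OK
Primal feasibility (all g_i <= 0): FAILS
Dual feasibility (all lambda_i >= 0): OK
Complementary slackness (lambda_i * g_i(x) = 0 for all i): OK

Verdict: the first failing condition is primal_feasibility -> primal.

primal


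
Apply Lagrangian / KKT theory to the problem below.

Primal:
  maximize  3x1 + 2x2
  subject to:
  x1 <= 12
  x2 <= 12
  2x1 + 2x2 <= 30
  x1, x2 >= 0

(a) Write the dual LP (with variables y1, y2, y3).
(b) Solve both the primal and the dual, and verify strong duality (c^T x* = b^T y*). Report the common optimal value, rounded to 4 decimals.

The standard primal-dual pair for 'max c^T x s.t. A x <= b, x >= 0' is:
  Dual:  min b^T y  s.t.  A^T y >= c,  y >= 0.

So the dual LP is:
  minimize  12y1 + 12y2 + 30y3
  subject to:
    y1 + 2y3 >= 3
    y2 + 2y3 >= 2
    y1, y2, y3 >= 0

Solving the primal: x* = (12, 3).
  primal value c^T x* = 42.
Solving the dual: y* = (1, 0, 1).
  dual value b^T y* = 42.
Strong duality: c^T x* = b^T y*. Confirmed.

42


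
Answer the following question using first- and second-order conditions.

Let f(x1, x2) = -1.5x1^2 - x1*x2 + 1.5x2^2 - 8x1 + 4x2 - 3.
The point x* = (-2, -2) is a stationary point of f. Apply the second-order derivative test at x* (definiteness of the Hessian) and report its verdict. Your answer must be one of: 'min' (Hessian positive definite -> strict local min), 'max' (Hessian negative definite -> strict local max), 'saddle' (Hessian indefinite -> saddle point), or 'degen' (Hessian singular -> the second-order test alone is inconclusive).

Compute the Hessian H = grad^2 f:
  H = [[-3, -1], [-1, 3]]
Verify stationarity: grad f(x*) = H x* + g = (0, 0).
Eigenvalues of H: -3.1623, 3.1623.
Eigenvalues have mixed signs, so H is indefinite -> x* is a saddle point.

saddle


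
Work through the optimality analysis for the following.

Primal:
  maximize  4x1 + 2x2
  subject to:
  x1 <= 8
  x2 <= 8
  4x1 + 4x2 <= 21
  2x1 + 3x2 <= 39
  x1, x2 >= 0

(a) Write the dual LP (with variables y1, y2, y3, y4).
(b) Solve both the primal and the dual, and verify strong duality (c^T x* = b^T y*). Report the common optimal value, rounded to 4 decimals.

The standard primal-dual pair for 'max c^T x s.t. A x <= b, x >= 0' is:
  Dual:  min b^T y  s.t.  A^T y >= c,  y >= 0.

So the dual LP is:
  minimize  8y1 + 8y2 + 21y3 + 39y4
  subject to:
    y1 + 4y3 + 2y4 >= 4
    y2 + 4y3 + 3y4 >= 2
    y1, y2, y3, y4 >= 0

Solving the primal: x* = (5.25, 0).
  primal value c^T x* = 21.
Solving the dual: y* = (0, 0, 1, 0).
  dual value b^T y* = 21.
Strong duality: c^T x* = b^T y*. Confirmed.

21


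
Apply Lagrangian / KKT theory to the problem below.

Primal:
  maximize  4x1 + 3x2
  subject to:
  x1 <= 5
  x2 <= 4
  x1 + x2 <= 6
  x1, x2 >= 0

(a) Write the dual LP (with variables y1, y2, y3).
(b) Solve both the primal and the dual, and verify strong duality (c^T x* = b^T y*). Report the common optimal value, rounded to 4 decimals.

The standard primal-dual pair for 'max c^T x s.t. A x <= b, x >= 0' is:
  Dual:  min b^T y  s.t.  A^T y >= c,  y >= 0.

So the dual LP is:
  minimize  5y1 + 4y2 + 6y3
  subject to:
    y1 + y3 >= 4
    y2 + y3 >= 3
    y1, y2, y3 >= 0

Solving the primal: x* = (5, 1).
  primal value c^T x* = 23.
Solving the dual: y* = (1, 0, 3).
  dual value b^T y* = 23.
Strong duality: c^T x* = b^T y*. Confirmed.

23


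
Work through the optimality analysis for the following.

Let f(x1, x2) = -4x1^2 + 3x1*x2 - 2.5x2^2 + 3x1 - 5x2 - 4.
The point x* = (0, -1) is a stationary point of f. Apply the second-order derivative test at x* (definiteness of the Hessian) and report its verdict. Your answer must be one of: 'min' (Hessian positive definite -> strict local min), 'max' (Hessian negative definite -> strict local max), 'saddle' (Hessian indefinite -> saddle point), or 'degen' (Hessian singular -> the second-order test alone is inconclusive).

Compute the Hessian H = grad^2 f:
  H = [[-8, 3], [3, -5]]
Verify stationarity: grad f(x*) = H x* + g = (0, 0).
Eigenvalues of H: -9.8541, -3.1459.
Both eigenvalues < 0, so H is negative definite -> x* is a strict local max.

max


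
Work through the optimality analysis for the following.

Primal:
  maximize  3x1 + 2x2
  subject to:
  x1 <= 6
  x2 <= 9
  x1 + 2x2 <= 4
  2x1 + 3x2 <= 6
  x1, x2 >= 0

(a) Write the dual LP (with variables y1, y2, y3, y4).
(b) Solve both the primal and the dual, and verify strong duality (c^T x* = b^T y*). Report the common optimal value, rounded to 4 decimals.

The standard primal-dual pair for 'max c^T x s.t. A x <= b, x >= 0' is:
  Dual:  min b^T y  s.t.  A^T y >= c,  y >= 0.

So the dual LP is:
  minimize  6y1 + 9y2 + 4y3 + 6y4
  subject to:
    y1 + y3 + 2y4 >= 3
    y2 + 2y3 + 3y4 >= 2
    y1, y2, y3, y4 >= 0

Solving the primal: x* = (3, 0).
  primal value c^T x* = 9.
Solving the dual: y* = (0, 0, 0, 1.5).
  dual value b^T y* = 9.
Strong duality: c^T x* = b^T y*. Confirmed.

9


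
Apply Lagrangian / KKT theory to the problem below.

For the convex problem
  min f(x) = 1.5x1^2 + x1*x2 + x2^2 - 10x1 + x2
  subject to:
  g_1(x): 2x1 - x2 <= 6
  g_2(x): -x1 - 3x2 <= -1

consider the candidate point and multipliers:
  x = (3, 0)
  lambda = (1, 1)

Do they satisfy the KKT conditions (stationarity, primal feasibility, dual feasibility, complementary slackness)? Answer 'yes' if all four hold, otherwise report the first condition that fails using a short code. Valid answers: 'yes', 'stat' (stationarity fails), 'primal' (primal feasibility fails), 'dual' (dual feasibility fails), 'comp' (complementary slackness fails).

Gradient of f: grad f(x) = Q x + c = (-1, 4)
Constraint values g_i(x) = a_i^T x - b_i:
  g_1((3, 0)) = 0
  g_2((3, 0)) = -2
Stationarity residual: grad f(x) + sum_i lambda_i a_i = (0, 0)
  -> stationarity OK
Primal feasibility (all g_i <= 0): OK
Dual feasibility (all lambda_i >= 0): OK
Complementary slackness (lambda_i * g_i(x) = 0 for all i): FAILS

Verdict: the first failing condition is complementary_slackness -> comp.

comp


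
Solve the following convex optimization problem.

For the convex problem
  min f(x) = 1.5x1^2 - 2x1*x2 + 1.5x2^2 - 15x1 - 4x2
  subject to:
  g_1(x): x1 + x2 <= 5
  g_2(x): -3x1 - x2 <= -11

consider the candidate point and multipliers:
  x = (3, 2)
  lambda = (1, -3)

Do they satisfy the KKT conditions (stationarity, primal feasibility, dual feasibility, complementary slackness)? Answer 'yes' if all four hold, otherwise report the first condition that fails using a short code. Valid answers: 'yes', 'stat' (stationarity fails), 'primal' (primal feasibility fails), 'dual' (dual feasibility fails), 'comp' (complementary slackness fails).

Gradient of f: grad f(x) = Q x + c = (-10, -4)
Constraint values g_i(x) = a_i^T x - b_i:
  g_1((3, 2)) = 0
  g_2((3, 2)) = 0
Stationarity residual: grad f(x) + sum_i lambda_i a_i = (0, 0)
  -> stationarity OK
Primal feasibility (all g_i <= 0): OK
Dual feasibility (all lambda_i >= 0): FAILS
Complementary slackness (lambda_i * g_i(x) = 0 for all i): OK

Verdict: the first failing condition is dual_feasibility -> dual.

dual


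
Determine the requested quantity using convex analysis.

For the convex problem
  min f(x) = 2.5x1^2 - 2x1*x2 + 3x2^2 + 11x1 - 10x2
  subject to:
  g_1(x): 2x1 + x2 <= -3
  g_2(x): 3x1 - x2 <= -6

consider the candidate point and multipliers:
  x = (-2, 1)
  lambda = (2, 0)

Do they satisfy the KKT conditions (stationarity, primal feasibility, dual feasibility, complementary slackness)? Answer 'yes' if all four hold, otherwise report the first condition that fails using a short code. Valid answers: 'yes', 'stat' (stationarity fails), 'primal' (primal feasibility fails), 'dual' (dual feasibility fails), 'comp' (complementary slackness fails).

Gradient of f: grad f(x) = Q x + c = (-1, 0)
Constraint values g_i(x) = a_i^T x - b_i:
  g_1((-2, 1)) = 0
  g_2((-2, 1)) = -1
Stationarity residual: grad f(x) + sum_i lambda_i a_i = (3, 2)
  -> stationarity FAILS
Primal feasibility (all g_i <= 0): OK
Dual feasibility (all lambda_i >= 0): OK
Complementary slackness (lambda_i * g_i(x) = 0 for all i): OK

Verdict: the first failing condition is stationarity -> stat.

stat


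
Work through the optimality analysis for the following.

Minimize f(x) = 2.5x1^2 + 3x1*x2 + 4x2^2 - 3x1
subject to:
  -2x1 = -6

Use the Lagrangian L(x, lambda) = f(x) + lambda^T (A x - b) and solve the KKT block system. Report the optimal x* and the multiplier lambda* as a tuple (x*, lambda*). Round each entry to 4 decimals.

Form the Lagrangian:
  L(x, lambda) = (1/2) x^T Q x + c^T x + lambda^T (A x - b)
Stationarity (grad_x L = 0): Q x + c + A^T lambda = 0.
Primal feasibility: A x = b.

This gives the KKT block system:
  [ Q   A^T ] [ x     ]   [-c ]
  [ A    0  ] [ lambda ] = [ b ]

Solving the linear system:
  x*      = (3, -1.125)
  lambda* = (4.3125)
  f(x*)   = 8.4375

x* = (3, -1.125), lambda* = (4.3125)


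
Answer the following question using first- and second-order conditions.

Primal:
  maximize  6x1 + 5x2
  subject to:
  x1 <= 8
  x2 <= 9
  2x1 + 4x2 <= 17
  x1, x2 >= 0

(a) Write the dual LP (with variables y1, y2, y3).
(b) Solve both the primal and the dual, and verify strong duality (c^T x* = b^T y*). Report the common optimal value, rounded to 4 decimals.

The standard primal-dual pair for 'max c^T x s.t. A x <= b, x >= 0' is:
  Dual:  min b^T y  s.t.  A^T y >= c,  y >= 0.

So the dual LP is:
  minimize  8y1 + 9y2 + 17y3
  subject to:
    y1 + 2y3 >= 6
    y2 + 4y3 >= 5
    y1, y2, y3 >= 0

Solving the primal: x* = (8, 0.25).
  primal value c^T x* = 49.25.
Solving the dual: y* = (3.5, 0, 1.25).
  dual value b^T y* = 49.25.
Strong duality: c^T x* = b^T y*. Confirmed.

49.25


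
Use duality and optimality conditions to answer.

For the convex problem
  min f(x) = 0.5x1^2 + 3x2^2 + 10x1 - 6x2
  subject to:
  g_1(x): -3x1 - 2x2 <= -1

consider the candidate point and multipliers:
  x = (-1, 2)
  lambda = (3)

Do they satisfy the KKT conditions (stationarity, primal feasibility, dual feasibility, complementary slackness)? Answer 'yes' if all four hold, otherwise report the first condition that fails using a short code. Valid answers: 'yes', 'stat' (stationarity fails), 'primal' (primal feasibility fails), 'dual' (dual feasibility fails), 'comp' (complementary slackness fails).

Gradient of f: grad f(x) = Q x + c = (9, 6)
Constraint values g_i(x) = a_i^T x - b_i:
  g_1((-1, 2)) = 0
Stationarity residual: grad f(x) + sum_i lambda_i a_i = (0, 0)
  -> stationarity OK
Primal feasibility (all g_i <= 0): OK
Dual feasibility (all lambda_i >= 0): OK
Complementary slackness (lambda_i * g_i(x) = 0 for all i): OK

Verdict: yes, KKT holds.

yes


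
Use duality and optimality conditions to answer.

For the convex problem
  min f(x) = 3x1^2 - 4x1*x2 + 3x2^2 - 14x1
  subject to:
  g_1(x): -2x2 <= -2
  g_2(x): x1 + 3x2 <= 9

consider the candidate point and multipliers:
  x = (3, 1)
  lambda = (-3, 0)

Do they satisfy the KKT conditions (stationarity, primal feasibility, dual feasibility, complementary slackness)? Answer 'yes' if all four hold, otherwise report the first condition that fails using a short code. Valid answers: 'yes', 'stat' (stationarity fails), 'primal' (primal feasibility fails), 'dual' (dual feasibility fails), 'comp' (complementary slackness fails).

Gradient of f: grad f(x) = Q x + c = (0, -6)
Constraint values g_i(x) = a_i^T x - b_i:
  g_1((3, 1)) = 0
  g_2((3, 1)) = -3
Stationarity residual: grad f(x) + sum_i lambda_i a_i = (0, 0)
  -> stationarity OK
Primal feasibility (all g_i <= 0): OK
Dual feasibility (all lambda_i >= 0): FAILS
Complementary slackness (lambda_i * g_i(x) = 0 for all i): OK

Verdict: the first failing condition is dual_feasibility -> dual.

dual


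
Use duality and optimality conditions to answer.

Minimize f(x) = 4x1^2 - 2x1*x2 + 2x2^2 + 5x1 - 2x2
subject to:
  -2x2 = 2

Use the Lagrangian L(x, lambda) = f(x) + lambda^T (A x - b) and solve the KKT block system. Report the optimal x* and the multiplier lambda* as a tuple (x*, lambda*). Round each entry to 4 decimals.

Form the Lagrangian:
  L(x, lambda) = (1/2) x^T Q x + c^T x + lambda^T (A x - b)
Stationarity (grad_x L = 0): Q x + c + A^T lambda = 0.
Primal feasibility: A x = b.

This gives the KKT block system:
  [ Q   A^T ] [ x     ]   [-c ]
  [ A    0  ] [ lambda ] = [ b ]

Solving the linear system:
  x*      = (-0.875, -1)
  lambda* = (-2.125)
  f(x*)   = 0.9375

x* = (-0.875, -1), lambda* = (-2.125)


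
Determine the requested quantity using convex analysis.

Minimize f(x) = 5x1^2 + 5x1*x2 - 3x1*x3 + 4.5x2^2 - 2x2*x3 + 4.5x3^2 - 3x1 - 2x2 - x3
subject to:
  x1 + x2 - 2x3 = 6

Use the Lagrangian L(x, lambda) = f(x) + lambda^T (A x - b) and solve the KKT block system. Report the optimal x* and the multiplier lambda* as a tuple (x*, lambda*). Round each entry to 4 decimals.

Form the Lagrangian:
  L(x, lambda) = (1/2) x^T Q x + c^T x + lambda^T (A x - b)
Stationarity (grad_x L = 0): Q x + c + A^T lambda = 0.
Primal feasibility: A x = b.

This gives the KKT block system:
  [ Q   A^T ] [ x     ]   [-c ]
  [ A    0  ] [ lambda ] = [ b ]

Solving the linear system:
  x*      = (0.4206, 0.8651, -2.3571)
  lambda* = (-12.6032)
  f(x*)   = 37.4921

x* = (0.4206, 0.8651, -2.3571), lambda* = (-12.6032)


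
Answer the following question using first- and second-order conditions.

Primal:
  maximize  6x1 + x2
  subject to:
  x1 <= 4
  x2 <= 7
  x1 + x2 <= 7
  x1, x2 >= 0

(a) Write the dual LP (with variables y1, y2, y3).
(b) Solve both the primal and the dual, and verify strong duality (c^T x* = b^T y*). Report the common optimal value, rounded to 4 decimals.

The standard primal-dual pair for 'max c^T x s.t. A x <= b, x >= 0' is:
  Dual:  min b^T y  s.t.  A^T y >= c,  y >= 0.

So the dual LP is:
  minimize  4y1 + 7y2 + 7y3
  subject to:
    y1 + y3 >= 6
    y2 + y3 >= 1
    y1, y2, y3 >= 0

Solving the primal: x* = (4, 3).
  primal value c^T x* = 27.
Solving the dual: y* = (5, 0, 1).
  dual value b^T y* = 27.
Strong duality: c^T x* = b^T y*. Confirmed.

27


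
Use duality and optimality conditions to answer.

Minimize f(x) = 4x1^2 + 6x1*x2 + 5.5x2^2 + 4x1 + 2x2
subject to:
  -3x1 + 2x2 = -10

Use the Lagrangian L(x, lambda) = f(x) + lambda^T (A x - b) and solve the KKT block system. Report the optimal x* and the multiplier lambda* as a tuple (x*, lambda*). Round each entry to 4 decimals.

Form the Lagrangian:
  L(x, lambda) = (1/2) x^T Q x + c^T x + lambda^T (A x - b)
Stationarity (grad_x L = 0): Q x + c + A^T lambda = 0.
Primal feasibility: A x = b.

This gives the KKT block system:
  [ Q   A^T ] [ x     ]   [-c ]
  [ A    0  ] [ lambda ] = [ b ]

Solving the linear system:
  x*      = (2.0788, -1.8818)
  lambda* = (3.1133)
  f(x*)   = 17.8424

x* = (2.0788, -1.8818), lambda* = (3.1133)


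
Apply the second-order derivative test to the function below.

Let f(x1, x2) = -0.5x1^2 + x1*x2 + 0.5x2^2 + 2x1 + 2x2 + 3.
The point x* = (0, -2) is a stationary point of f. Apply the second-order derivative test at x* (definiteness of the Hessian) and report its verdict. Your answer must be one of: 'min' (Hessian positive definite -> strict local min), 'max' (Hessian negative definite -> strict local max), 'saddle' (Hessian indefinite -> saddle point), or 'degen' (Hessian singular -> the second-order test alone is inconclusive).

Compute the Hessian H = grad^2 f:
  H = [[-1, 1], [1, 1]]
Verify stationarity: grad f(x*) = H x* + g = (0, 0).
Eigenvalues of H: -1.4142, 1.4142.
Eigenvalues have mixed signs, so H is indefinite -> x* is a saddle point.

saddle


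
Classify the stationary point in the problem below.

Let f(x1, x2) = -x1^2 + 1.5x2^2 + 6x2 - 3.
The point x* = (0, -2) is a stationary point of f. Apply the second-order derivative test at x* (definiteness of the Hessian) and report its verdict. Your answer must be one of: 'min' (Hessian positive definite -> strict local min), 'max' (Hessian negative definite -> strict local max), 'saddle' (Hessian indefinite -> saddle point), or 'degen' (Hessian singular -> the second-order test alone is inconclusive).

Compute the Hessian H = grad^2 f:
  H = [[-2, 0], [0, 3]]
Verify stationarity: grad f(x*) = H x* + g = (0, 0).
Eigenvalues of H: -2, 3.
Eigenvalues have mixed signs, so H is indefinite -> x* is a saddle point.

saddle


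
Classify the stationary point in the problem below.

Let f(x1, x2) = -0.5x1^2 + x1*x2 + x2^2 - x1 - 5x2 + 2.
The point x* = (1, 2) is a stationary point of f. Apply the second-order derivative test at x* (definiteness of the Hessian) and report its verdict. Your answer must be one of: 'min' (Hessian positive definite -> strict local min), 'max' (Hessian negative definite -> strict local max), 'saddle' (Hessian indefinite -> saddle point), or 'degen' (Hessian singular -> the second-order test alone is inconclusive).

Compute the Hessian H = grad^2 f:
  H = [[-1, 1], [1, 2]]
Verify stationarity: grad f(x*) = H x* + g = (0, 0).
Eigenvalues of H: -1.3028, 2.3028.
Eigenvalues have mixed signs, so H is indefinite -> x* is a saddle point.

saddle


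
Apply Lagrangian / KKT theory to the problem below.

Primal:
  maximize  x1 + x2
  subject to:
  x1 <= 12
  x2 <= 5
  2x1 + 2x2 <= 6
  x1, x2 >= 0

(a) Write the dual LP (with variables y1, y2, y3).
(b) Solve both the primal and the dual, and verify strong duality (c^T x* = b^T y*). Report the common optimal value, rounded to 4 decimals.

The standard primal-dual pair for 'max c^T x s.t. A x <= b, x >= 0' is:
  Dual:  min b^T y  s.t.  A^T y >= c,  y >= 0.

So the dual LP is:
  minimize  12y1 + 5y2 + 6y3
  subject to:
    y1 + 2y3 >= 1
    y2 + 2y3 >= 1
    y1, y2, y3 >= 0

Solving the primal: x* = (3, 0).
  primal value c^T x* = 3.
Solving the dual: y* = (0, 0, 0.5).
  dual value b^T y* = 3.
Strong duality: c^T x* = b^T y*. Confirmed.

3


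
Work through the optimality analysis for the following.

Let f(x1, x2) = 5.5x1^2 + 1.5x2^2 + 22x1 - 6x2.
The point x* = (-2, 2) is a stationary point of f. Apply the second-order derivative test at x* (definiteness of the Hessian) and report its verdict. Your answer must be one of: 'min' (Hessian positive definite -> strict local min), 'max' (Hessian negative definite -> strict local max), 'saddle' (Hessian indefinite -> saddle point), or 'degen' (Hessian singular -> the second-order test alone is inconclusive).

Compute the Hessian H = grad^2 f:
  H = [[11, 0], [0, 3]]
Verify stationarity: grad f(x*) = H x* + g = (0, 0).
Eigenvalues of H: 3, 11.
Both eigenvalues > 0, so H is positive definite -> x* is a strict local min.

min


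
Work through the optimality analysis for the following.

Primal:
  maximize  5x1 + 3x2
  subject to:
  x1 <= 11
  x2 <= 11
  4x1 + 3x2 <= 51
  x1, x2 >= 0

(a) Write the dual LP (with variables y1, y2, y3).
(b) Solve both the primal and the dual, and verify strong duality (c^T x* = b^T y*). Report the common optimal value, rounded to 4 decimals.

The standard primal-dual pair for 'max c^T x s.t. A x <= b, x >= 0' is:
  Dual:  min b^T y  s.t.  A^T y >= c,  y >= 0.

So the dual LP is:
  minimize  11y1 + 11y2 + 51y3
  subject to:
    y1 + 4y3 >= 5
    y2 + 3y3 >= 3
    y1, y2, y3 >= 0

Solving the primal: x* = (11, 2.3333).
  primal value c^T x* = 62.
Solving the dual: y* = (1, 0, 1).
  dual value b^T y* = 62.
Strong duality: c^T x* = b^T y*. Confirmed.

62


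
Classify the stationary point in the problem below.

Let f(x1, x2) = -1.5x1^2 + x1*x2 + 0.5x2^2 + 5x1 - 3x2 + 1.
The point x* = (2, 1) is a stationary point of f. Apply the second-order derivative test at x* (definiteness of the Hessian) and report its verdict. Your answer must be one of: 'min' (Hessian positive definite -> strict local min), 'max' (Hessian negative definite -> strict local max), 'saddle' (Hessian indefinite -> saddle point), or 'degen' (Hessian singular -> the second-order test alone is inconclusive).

Compute the Hessian H = grad^2 f:
  H = [[-3, 1], [1, 1]]
Verify stationarity: grad f(x*) = H x* + g = (0, 0).
Eigenvalues of H: -3.2361, 1.2361.
Eigenvalues have mixed signs, so H is indefinite -> x* is a saddle point.

saddle


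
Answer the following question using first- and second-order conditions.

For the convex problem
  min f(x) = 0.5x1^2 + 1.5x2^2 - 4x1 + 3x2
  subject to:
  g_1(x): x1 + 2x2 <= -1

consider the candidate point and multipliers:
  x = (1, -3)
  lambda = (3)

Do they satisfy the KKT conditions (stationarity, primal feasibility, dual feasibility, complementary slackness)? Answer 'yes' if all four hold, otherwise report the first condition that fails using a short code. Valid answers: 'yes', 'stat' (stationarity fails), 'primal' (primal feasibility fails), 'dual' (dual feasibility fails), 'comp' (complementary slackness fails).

Gradient of f: grad f(x) = Q x + c = (-3, -6)
Constraint values g_i(x) = a_i^T x - b_i:
  g_1((1, -3)) = -4
Stationarity residual: grad f(x) + sum_i lambda_i a_i = (0, 0)
  -> stationarity OK
Primal feasibility (all g_i <= 0): OK
Dual feasibility (all lambda_i >= 0): OK
Complementary slackness (lambda_i * g_i(x) = 0 for all i): FAILS

Verdict: the first failing condition is complementary_slackness -> comp.

comp


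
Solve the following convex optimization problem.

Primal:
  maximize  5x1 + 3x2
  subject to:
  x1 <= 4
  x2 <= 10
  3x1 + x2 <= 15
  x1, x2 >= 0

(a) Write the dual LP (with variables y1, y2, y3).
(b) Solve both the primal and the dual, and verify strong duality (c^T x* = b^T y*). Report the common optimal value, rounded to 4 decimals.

The standard primal-dual pair for 'max c^T x s.t. A x <= b, x >= 0' is:
  Dual:  min b^T y  s.t.  A^T y >= c,  y >= 0.

So the dual LP is:
  minimize  4y1 + 10y2 + 15y3
  subject to:
    y1 + 3y3 >= 5
    y2 + y3 >= 3
    y1, y2, y3 >= 0

Solving the primal: x* = (1.6667, 10).
  primal value c^T x* = 38.3333.
Solving the dual: y* = (0, 1.3333, 1.6667).
  dual value b^T y* = 38.3333.
Strong duality: c^T x* = b^T y*. Confirmed.

38.3333


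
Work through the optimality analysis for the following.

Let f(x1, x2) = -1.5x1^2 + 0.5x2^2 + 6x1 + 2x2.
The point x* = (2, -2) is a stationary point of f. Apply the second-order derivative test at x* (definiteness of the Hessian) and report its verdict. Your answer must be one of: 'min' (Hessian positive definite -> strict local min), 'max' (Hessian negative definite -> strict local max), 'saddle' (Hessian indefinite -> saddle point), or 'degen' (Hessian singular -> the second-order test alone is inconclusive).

Compute the Hessian H = grad^2 f:
  H = [[-3, 0], [0, 1]]
Verify stationarity: grad f(x*) = H x* + g = (0, 0).
Eigenvalues of H: -3, 1.
Eigenvalues have mixed signs, so H is indefinite -> x* is a saddle point.

saddle


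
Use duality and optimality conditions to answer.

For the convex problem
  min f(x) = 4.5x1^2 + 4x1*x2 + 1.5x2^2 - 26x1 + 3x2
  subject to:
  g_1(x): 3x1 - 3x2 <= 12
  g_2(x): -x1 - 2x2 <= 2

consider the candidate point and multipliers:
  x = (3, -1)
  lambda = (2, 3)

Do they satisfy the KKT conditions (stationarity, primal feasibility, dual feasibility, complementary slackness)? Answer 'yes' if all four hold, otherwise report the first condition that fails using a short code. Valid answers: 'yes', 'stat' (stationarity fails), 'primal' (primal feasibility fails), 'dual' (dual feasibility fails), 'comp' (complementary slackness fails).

Gradient of f: grad f(x) = Q x + c = (-3, 12)
Constraint values g_i(x) = a_i^T x - b_i:
  g_1((3, -1)) = 0
  g_2((3, -1)) = -3
Stationarity residual: grad f(x) + sum_i lambda_i a_i = (0, 0)
  -> stationarity OK
Primal feasibility (all g_i <= 0): OK
Dual feasibility (all lambda_i >= 0): OK
Complementary slackness (lambda_i * g_i(x) = 0 for all i): FAILS

Verdict: the first failing condition is complementary_slackness -> comp.

comp


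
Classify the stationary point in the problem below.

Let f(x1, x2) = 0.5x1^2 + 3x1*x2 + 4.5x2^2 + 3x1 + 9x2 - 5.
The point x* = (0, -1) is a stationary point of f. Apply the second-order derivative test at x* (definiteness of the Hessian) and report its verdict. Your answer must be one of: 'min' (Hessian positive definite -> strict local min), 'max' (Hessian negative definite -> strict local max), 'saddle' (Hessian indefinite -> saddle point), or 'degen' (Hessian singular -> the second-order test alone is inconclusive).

Compute the Hessian H = grad^2 f:
  H = [[1, 3], [3, 9]]
Verify stationarity: grad f(x*) = H x* + g = (0, 0).
Eigenvalues of H: 0, 10.
H has a zero eigenvalue (singular; positive semidefinite but not definite), so H is neither positive definite, negative definite, nor indefinite. The second-order test alone is inconclusive -> degen.
(Indeed, f is constant along the null direction of H through x*, so x* is not a strict local extremum.)

degen


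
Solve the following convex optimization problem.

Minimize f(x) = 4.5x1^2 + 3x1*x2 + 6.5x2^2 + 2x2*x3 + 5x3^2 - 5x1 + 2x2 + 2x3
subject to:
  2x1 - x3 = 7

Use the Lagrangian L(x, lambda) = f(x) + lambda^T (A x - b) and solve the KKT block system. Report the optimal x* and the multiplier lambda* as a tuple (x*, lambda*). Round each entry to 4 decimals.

Form the Lagrangian:
  L(x, lambda) = (1/2) x^T Q x + c^T x + lambda^T (A x - b)
Stationarity (grad_x L = 0): Q x + c + A^T lambda = 0.
Primal feasibility: A x = b.

This gives the KKT block system:
  [ Q   A^T ] [ x     ]   [-c ]
  [ A    0  ] [ lambda ] = [ b ]

Solving the linear system:
  x*      = (2.9745, -0.6786, -1.051)
  lambda* = (-9.8673)
  f(x*)   = 25.3699

x* = (2.9745, -0.6786, -1.051), lambda* = (-9.8673)


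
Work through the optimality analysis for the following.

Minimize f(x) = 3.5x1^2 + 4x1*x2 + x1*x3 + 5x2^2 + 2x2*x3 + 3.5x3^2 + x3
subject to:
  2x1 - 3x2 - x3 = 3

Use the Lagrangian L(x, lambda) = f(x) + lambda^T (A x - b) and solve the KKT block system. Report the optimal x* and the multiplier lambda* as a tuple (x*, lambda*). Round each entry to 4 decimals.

Form the Lagrangian:
  L(x, lambda) = (1/2) x^T Q x + c^T x + lambda^T (A x - b)
Stationarity (grad_x L = 0): Q x + c + A^T lambda = 0.
Primal feasibility: A x = b.

This gives the KKT block system:
  [ Q   A^T ] [ x     ]   [-c ]
  [ A    0  ] [ lambda ] = [ b ]

Solving the linear system:
  x*      = (0.6188, -0.5099, -0.2327)
  lambda* = (-1.0297)
  f(x*)   = 1.4282

x* = (0.6188, -0.5099, -0.2327), lambda* = (-1.0297)


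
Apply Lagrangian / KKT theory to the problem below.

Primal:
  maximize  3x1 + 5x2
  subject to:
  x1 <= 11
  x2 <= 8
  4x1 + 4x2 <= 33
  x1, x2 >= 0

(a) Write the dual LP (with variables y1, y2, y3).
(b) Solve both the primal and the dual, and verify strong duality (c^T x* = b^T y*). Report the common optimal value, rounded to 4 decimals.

The standard primal-dual pair for 'max c^T x s.t. A x <= b, x >= 0' is:
  Dual:  min b^T y  s.t.  A^T y >= c,  y >= 0.

So the dual LP is:
  minimize  11y1 + 8y2 + 33y3
  subject to:
    y1 + 4y3 >= 3
    y2 + 4y3 >= 5
    y1, y2, y3 >= 0

Solving the primal: x* = (0.25, 8).
  primal value c^T x* = 40.75.
Solving the dual: y* = (0, 2, 0.75).
  dual value b^T y* = 40.75.
Strong duality: c^T x* = b^T y*. Confirmed.

40.75


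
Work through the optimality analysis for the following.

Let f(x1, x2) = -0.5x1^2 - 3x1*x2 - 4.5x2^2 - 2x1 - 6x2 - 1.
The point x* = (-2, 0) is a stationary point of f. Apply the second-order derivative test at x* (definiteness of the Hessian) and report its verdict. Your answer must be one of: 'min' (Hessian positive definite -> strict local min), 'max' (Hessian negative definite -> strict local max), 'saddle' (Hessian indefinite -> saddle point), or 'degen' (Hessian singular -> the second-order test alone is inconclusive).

Compute the Hessian H = grad^2 f:
  H = [[-1, -3], [-3, -9]]
Verify stationarity: grad f(x*) = H x* + g = (0, 0).
Eigenvalues of H: -10, 0.
H has a zero eigenvalue (singular; negative semidefinite but not definite), so H is neither positive definite, negative definite, nor indefinite. The second-order test alone is inconclusive -> degen.
(Indeed, f is constant along the null direction of H through x*, so x* is not a strict local extremum.)

degen


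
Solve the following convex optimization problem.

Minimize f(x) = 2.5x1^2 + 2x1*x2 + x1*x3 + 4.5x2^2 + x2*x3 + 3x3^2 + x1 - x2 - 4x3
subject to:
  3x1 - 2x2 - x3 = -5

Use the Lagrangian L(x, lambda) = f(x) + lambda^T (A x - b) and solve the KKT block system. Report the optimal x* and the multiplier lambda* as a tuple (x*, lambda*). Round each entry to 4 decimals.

Form the Lagrangian:
  L(x, lambda) = (1/2) x^T Q x + c^T x + lambda^T (A x - b)
Stationarity (grad_x L = 0): Q x + c + A^T lambda = 0.
Primal feasibility: A x = b.

This gives the KKT block system:
  [ Q   A^T ] [ x     ]   [-c ]
  [ A    0  ] [ lambda ] = [ b ]

Solving the linear system:
  x*      = (-1.0704, 0.4372, 0.9146)
  lambda* = (0.8543)
  f(x*)   = -0.4472

x* = (-1.0704, 0.4372, 0.9146), lambda* = (0.8543)


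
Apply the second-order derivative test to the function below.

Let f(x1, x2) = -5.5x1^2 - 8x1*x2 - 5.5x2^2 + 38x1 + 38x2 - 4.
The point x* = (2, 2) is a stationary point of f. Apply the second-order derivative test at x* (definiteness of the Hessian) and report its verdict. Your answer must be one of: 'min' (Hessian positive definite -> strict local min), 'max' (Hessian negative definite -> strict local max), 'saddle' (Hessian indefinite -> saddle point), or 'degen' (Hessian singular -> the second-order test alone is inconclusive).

Compute the Hessian H = grad^2 f:
  H = [[-11, -8], [-8, -11]]
Verify stationarity: grad f(x*) = H x* + g = (0, 0).
Eigenvalues of H: -19, -3.
Both eigenvalues < 0, so H is negative definite -> x* is a strict local max.

max


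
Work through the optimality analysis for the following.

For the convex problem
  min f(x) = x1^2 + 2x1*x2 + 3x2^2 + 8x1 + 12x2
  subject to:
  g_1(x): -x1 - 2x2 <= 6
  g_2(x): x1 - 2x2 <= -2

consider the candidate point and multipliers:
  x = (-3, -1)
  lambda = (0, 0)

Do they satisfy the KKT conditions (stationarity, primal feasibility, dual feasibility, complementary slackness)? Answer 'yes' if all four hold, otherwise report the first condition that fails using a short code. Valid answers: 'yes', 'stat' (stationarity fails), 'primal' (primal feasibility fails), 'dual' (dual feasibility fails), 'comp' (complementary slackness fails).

Gradient of f: grad f(x) = Q x + c = (0, 0)
Constraint values g_i(x) = a_i^T x - b_i:
  g_1((-3, -1)) = -1
  g_2((-3, -1)) = 1
Stationarity residual: grad f(x) + sum_i lambda_i a_i = (0, 0)
  -> stationarity OK
Primal feasibility (all g_i <= 0): FAILS
Dual feasibility (all lambda_i >= 0): OK
Complementary slackness (lambda_i * g_i(x) = 0 for all i): OK

Verdict: the first failing condition is primal_feasibility -> primal.

primal


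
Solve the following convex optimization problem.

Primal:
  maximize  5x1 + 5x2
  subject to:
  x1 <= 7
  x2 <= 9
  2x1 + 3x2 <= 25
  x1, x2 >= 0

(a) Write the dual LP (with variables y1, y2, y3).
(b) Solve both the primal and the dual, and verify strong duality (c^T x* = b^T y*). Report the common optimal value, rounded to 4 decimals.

The standard primal-dual pair for 'max c^T x s.t. A x <= b, x >= 0' is:
  Dual:  min b^T y  s.t.  A^T y >= c,  y >= 0.

So the dual LP is:
  minimize  7y1 + 9y2 + 25y3
  subject to:
    y1 + 2y3 >= 5
    y2 + 3y3 >= 5
    y1, y2, y3 >= 0

Solving the primal: x* = (7, 3.6667).
  primal value c^T x* = 53.3333.
Solving the dual: y* = (1.6667, 0, 1.6667).
  dual value b^T y* = 53.3333.
Strong duality: c^T x* = b^T y*. Confirmed.

53.3333


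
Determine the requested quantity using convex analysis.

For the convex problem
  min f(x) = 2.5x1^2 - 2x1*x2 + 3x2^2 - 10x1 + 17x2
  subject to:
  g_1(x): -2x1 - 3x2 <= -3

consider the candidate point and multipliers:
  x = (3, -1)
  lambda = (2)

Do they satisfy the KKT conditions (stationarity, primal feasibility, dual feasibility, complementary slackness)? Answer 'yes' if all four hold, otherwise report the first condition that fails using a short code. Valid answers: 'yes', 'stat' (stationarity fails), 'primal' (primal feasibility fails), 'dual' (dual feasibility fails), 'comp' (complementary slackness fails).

Gradient of f: grad f(x) = Q x + c = (7, 5)
Constraint values g_i(x) = a_i^T x - b_i:
  g_1((3, -1)) = 0
Stationarity residual: grad f(x) + sum_i lambda_i a_i = (3, -1)
  -> stationarity FAILS
Primal feasibility (all g_i <= 0): OK
Dual feasibility (all lambda_i >= 0): OK
Complementary slackness (lambda_i * g_i(x) = 0 for all i): OK

Verdict: the first failing condition is stationarity -> stat.

stat


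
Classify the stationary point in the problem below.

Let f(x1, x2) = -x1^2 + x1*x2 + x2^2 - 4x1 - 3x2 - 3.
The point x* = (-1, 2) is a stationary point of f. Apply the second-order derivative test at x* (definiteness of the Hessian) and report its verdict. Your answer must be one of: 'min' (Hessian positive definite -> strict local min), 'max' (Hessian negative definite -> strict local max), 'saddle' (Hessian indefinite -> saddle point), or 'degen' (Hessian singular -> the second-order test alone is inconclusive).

Compute the Hessian H = grad^2 f:
  H = [[-2, 1], [1, 2]]
Verify stationarity: grad f(x*) = H x* + g = (0, 0).
Eigenvalues of H: -2.2361, 2.2361.
Eigenvalues have mixed signs, so H is indefinite -> x* is a saddle point.

saddle


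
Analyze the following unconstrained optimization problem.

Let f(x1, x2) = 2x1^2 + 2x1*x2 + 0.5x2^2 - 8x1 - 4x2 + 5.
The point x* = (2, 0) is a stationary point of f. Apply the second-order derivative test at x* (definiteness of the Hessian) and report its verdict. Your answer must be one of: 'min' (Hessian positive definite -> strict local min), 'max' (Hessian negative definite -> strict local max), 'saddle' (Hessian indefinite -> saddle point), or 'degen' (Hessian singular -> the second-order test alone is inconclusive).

Compute the Hessian H = grad^2 f:
  H = [[4, 2], [2, 1]]
Verify stationarity: grad f(x*) = H x* + g = (0, 0).
Eigenvalues of H: 0, 5.
H has a zero eigenvalue (singular; positive semidefinite but not definite), so H is neither positive definite, negative definite, nor indefinite. The second-order test alone is inconclusive -> degen.
(Indeed, f is constant along the null direction of H through x*, so x* is not a strict local extremum.)

degen


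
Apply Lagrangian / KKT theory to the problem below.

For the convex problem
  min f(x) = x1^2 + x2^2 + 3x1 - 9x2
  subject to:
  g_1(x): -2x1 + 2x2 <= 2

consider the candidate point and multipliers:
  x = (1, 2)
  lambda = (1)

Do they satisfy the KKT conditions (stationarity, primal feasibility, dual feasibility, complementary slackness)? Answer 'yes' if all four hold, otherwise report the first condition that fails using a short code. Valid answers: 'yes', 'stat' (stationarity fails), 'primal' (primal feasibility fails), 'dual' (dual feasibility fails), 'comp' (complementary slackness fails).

Gradient of f: grad f(x) = Q x + c = (5, -5)
Constraint values g_i(x) = a_i^T x - b_i:
  g_1((1, 2)) = 0
Stationarity residual: grad f(x) + sum_i lambda_i a_i = (3, -3)
  -> stationarity FAILS
Primal feasibility (all g_i <= 0): OK
Dual feasibility (all lambda_i >= 0): OK
Complementary slackness (lambda_i * g_i(x) = 0 for all i): OK

Verdict: the first failing condition is stationarity -> stat.

stat
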